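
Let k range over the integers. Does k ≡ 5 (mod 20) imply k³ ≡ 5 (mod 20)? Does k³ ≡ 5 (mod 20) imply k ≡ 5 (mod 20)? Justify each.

Both directions hold.

(⇒) Suppose k ≡ 5 (mod 20). Write k = 20j + 5. Then (20j + 5)³ = 8000j³ + 6000j² + 1500j + 125 = 20(400j³ + 300j² + 75j + 6) + 5, so k³ ≡ 5 (mod 20).

(⇐) Conversely, suppose k³ ≡ 5 (mod 20). The only residue r in {0, …, 19} with r³ ≡ 5 (mod 20) is r = 5, so k ≡ 5 (mod 20).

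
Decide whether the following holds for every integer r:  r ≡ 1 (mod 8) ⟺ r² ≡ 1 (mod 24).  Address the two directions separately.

Neither implication holds.

(⇒) This fails: take r = 9. Then 9 ≡ 1 (mod 8), but 9² = 81 ≡ 9 (mod 24), not 1.

(⇐) This fails: take r = 5. Then 5² = 25 ≡ 1 (mod 24), yet 5 ≡ 5 (mod 8), not 1.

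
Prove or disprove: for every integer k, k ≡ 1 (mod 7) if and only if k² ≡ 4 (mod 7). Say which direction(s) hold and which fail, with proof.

Neither direction holds.

[⇒] This fails: take k = 1. Then 1 ≡ 1 (mod 7), but 1² = 1 ≡ 1 (mod 7), not 4.

[⇐] This fails: take k = 2. Then 2² = 4 ≡ 4 (mod 7), yet 2 ≡ 2 (mod 7), not 1.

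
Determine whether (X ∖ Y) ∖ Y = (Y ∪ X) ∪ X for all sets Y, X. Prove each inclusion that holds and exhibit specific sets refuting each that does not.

The sets are not equal: only the forward inclusion holds.

(⟹) Let x ∈ (X ∖ Y) ∖ Y. Then x ∈ X and x ∉ Y, from which x ∈ (Y ∪ X) ∪ X.

(⟸) This inclusion fails. Take Y = {1}, X = ∅; then 1 ∈ (Y ∪ X) ∪ X but 1 ∉ (X ∖ Y) ∖ Y.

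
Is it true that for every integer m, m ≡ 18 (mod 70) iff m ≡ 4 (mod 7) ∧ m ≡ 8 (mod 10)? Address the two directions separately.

(⇐) If m ≡ 4 (mod 7) and m ≡ 8 (mod 10), then by the Chinese remainder theorem m ≡ 18 (mod 70). This is exactly m ≡ 18 (mod 70).

(⇒) Suppose m ≡ 18 (mod 70); write m = 70j + 18. Since 7 ∣ 70, reducing mod 7 gives m ≡ 18 ≡ 4 (mod 7); since 10 ∣ 70, reducing mod 10 gives m ≡ 18 ≡ 8 (mod 10).

Equivalent; both directions hold.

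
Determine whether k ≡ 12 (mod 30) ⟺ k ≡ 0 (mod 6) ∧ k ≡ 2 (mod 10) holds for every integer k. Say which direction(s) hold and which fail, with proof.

(→) Suppose k ≡ 12 (mod 30); write k = 30j + 12. Since 6 ∣ 30, reducing mod 6 gives k ≡ 12 ≡ 0 (mod 6); since 10 ∣ 30, reducing mod 10 gives k ≡ 12 ≡ 2 (mod 10).

(←) Conversely, if k ≡ 0 (mod 6) and k ≡ 2 (mod 10), then by the Chinese remainder theorem k ≡ 12 (mod 30). This is exactly k ≡ 12 (mod 30).

Both directions hold.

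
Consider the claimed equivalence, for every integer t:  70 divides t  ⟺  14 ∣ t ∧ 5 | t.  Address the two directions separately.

(⟹) If 70 ∣ t, write t = 70q. Since 70 = 5·14, t = 14·(5q), so 14 ∣ t; and since 70 = 14·5, t = 5·(14q), so 5 ∣ t.

(⟸) Suppose 14 ∣ t and 5 ∣ t. Any common multiple of 14 and 5 is a multiple of their lcm; here gcd(14, 5) = 1, so lcm(14, 5) = 14·5 = 70, so 70 ∣ t.

The biconditional holds.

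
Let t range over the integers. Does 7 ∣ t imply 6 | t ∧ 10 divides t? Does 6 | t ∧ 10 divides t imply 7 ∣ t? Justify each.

(→) This fails: take t = 7. Certainly 7 ∣ 7, but 6 ∤ 7.

(←) This fails: take t = 30. Both 6 ∣ 30 and 10 ∣ 30, yet 30 is not a multiple of 7 (since 30 = 4·7 + 2), so 7 ∤ 30.

Neither implication holds.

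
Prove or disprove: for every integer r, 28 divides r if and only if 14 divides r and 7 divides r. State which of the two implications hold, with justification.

(⇒) holds; (⇐) fails.

(←) This fails: take r = 14. Both 14 ∣ 14 and 7 ∣ 14, yet 14 is not a multiple of 28 (since 14 = 0·28 + 14), so 28 ∤ 14.

(→) If 28 ∣ r, write r = 28q. Since 28 = 2·14, r = 14·(2q), so 14 ∣ r; and since 28 = 4·7, r = 7·(4q), so 7 ∣ r.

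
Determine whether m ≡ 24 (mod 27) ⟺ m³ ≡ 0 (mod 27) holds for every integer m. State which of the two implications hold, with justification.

The forward direction holds; the converse fails.

Forward direction. Suppose m ≡ 24 (mod 27). Write m = 27j + 24. Then (27j + 24)³ = 19683j³ + 52488j² + 46656j + 13824 = 27(729j³ + 1944j² + 1728j + 512) + 0, so m³ ≡ 0 (mod 27).

Converse. This fails: take m = 0. Then 0³ = 0 ≡ 0 (mod 27), yet 0 ≡ 0 (mod 27), not 24.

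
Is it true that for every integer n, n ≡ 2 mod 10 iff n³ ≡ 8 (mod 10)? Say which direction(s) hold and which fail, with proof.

(←) Suppose n³ ≡ 8 (mod 10). The only residue r in {0, …, 9} with r³ ≡ 8 (mod 10) is r = 2, so n ≡ 2 (mod 10).

(→) Suppose n ≡ 2 mod 10. Write n = 10j + 2. Then (10j + 2)³ = 1000j³ + 600j² + 120j + 8 = 10(100j³ + 60j² + 12j) + 8, so n³ ≡ 8 (mod 10).

Both directions hold; the statement is true.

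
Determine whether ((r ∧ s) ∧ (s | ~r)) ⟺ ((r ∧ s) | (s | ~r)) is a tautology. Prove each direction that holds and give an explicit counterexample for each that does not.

(⇒) Assume the antecedent. If r is true, the antecedent forces (r = T, s = T), and (r ∧ s) | (s | ~r) holds there. If r is false, the antecedent cannot hold. Either way (r ∧ s) | (s | ~r) holds.

(⇐) This fails. Under r = F, s = F, the left side is false but the right side is true.

(⇒) holds; (⇐) fails.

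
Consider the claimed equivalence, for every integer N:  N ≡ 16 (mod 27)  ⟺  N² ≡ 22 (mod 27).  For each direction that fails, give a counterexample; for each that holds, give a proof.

Neither implication holds.

(⇒) This fails: take N = 16. Then 16 ≡ 16 (mod 27), but 16² = 256 ≡ 13 (mod 27), not 22.

(⇐) This fails: take N = 7. Then 7² = 49 ≡ 22 (mod 27), yet 7 ≡ 7 (mod 27), not 16.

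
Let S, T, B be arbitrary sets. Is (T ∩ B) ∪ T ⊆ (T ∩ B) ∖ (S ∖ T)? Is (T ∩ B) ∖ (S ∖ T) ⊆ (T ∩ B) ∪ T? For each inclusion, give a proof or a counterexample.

(⊇) Let x ∈ (T ∩ B) ∖ (S ∖ T). Then either x ∈ T ∩ B and x ∉ S; or x ∈ S ∩ T ∩ B. In each case x ∈ (T ∩ B) ∪ T, so (T ∩ B) ∖ (S ∖ T) ⊆ (T ∩ B) ∪ T.

(⊆) This inclusion fails. Take S = ∅, T = {1}, B = ∅; then 1 ∈ (T ∩ B) ∪ T but 1 ∉ (T ∩ B) ∖ (S ∖ T).

Only the reverse inclusion holds.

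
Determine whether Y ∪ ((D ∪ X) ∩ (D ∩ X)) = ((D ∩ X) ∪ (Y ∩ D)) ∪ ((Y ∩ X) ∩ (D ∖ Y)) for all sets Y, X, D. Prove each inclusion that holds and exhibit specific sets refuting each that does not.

Only the reverse inclusion holds.

(⟹) This inclusion fails. Take Y = {1}, X = ∅, D = ∅; then 1 ∈ Y ∪ ((D ∪ X) ∩ (D ∩ X)) but 1 ∉ ((D ∩ X) ∪ (Y ∩ D)) ∪ ((Y ∩ X) ∩ (D ∖ Y)).

(⟸) Let x ∈ ((D ∩ X) ∪ (Y ∩ D)) ∪ ((Y ∩ X) ∩ (D ∖ Y)). Then either x ∈ Y ∩ D and x ∉ X; or x ∈ X ∩ D and x ∉ Y; or x ∈ Y ∩ X ∩ D. In each case x ∈ Y ∪ ((D ∪ X) ∩ (D ∩ X)), so ((D ∩ X) ∪ (Y ∩ D)) ∪ ((Y ∩ X) ∩ (D ∖ Y)) ⊆ Y ∪ ((D ∪ X) ∩ (D ∩ X)).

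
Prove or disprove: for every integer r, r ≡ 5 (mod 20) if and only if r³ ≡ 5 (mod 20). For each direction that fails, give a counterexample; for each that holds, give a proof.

Forward direction. Suppose r ≡ 5 (mod 20). Write r = 20j + 5. Then (20j + 5)³ = 8000j³ + 6000j² + 1500j + 125 = 20(400j³ + 300j² + 75j + 6) + 5, so r³ ≡ 5 (mod 20).

Converse. Suppose r³ ≡ 5 (mod 20). The only residue r in {0, …, 19} with r³ ≡ 5 (mod 20) is r = 5, so r ≡ 5 (mod 20).

Both directions hold.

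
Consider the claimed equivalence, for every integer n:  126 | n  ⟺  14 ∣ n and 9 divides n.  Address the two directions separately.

Both directions hold.

Forward direction. If 126 ∣ n, write n = 126q. Since 126 = 9·14, n = 14·(9q), so 14 ∣ n; and since 126 = 14·9, n = 9·(14q), so 9 ∣ n.

Converse. Suppose 14 ∣ n and 9 ∣ n. Any common multiple of 14 and 9 is a multiple of their lcm; here gcd(14, 9) = 1, so lcm(14, 9) = 14·9 = 126, so 126 ∣ n.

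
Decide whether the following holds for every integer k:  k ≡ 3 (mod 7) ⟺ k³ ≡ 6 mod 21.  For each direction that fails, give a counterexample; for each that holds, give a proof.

Both directions fail.

(⇒) This fails: take k = 10. Then 10 ≡ 3 (mod 7), but 10³ = 1000 ≡ 13 (mod 21), not 6.

(⇐) This fails: take k = 6. Then 6³ = 216 ≡ 6 (mod 21), yet 6 ≡ 6 (mod 7), not 3.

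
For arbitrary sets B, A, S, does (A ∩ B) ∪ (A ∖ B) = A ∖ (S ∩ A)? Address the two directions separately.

(⊆) This inclusion fails. Take B = ∅, A = {1}, S = {1}; then 1 ∈ (A ∩ B) ∪ (A ∖ B) but 1 ∉ A ∖ (S ∩ A).

(⊇) Let x ∈ A ∖ (S ∩ A). Then either x ∈ A and x ∉ B, S; or x ∈ B ∩ A and x ∉ S. In each case x ∈ (A ∩ B) ∪ (A ∖ B), so A ∖ (S ∩ A) ⊆ (A ∩ B) ∪ (A ∖ B).

The sets are not equal: only the reverse inclusion holds.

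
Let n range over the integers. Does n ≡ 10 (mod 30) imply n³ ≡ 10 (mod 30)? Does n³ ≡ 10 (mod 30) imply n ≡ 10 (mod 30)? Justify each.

(⟹) Suppose n ≡ 10 (mod 30). Write n = 30j + 10. Then (30j + 10)³ = 27000j³ + 27000j² + 9000j + 1000 = 30(900j³ + 900j² + 300j + 33) + 10, so n³ ≡ 10 (mod 30).

(⟸) Conversely, suppose n³ ≡ 10 (mod 30). The only residue r in {0, …, 29} with r³ ≡ 10 (mod 30) is r = 10, so n ≡ 10 (mod 30).

Both implications hold.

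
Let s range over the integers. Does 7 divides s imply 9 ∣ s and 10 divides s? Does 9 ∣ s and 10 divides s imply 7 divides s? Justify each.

Both directions fail.

(⟹) This fails: take s = 7. Certainly 7 ∣ 7, but 9 ∤ 7.

(⟸) This fails: take s = 90. Both 9 ∣ 90 and 10 ∣ 90, yet 90 is not a multiple of 7 (since 90 = 12·7 + 6), so 7 ∤ 90.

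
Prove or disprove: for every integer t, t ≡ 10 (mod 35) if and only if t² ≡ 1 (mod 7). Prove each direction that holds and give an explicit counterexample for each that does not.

(⟹) This fails: take t = 10. Then 10 ≡ 10 (mod 35), but 10² = 100 ≡ 2 (mod 7), not 1.

(⟸) This fails: take t = 1. Then 1² = 1 ≡ 1 (mod 7), yet 1 ≡ 1 (mod 35), not 10.

Neither implication holds.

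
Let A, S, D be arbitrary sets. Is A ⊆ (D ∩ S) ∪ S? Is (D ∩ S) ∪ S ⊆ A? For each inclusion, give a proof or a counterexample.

Both inclusions fail.

(⊆) This inclusion fails. Take A = {1}, S = ∅, D = ∅; then 1 ∈ A but 1 ∉ (D ∩ S) ∪ S.

(⊇) This inclusion fails. Take A = ∅, S = {1}, D = ∅; then 1 ∈ (D ∩ S) ∪ S but 1 ∉ A.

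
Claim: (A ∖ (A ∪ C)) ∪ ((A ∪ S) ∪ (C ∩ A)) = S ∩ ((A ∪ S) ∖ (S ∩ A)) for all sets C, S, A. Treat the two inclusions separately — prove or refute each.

(⟹) This inclusion fails. Take C = ∅, S = ∅, A = {1}; then 1 ∈ (A ∖ (A ∪ C)) ∪ ((A ∪ S) ∪ (C ∩ A)) but 1 ∉ S ∩ ((A ∪ S) ∖ (S ∩ A)).

(⟸) Let x ∈ S ∩ ((A ∪ S) ∖ (S ∩ A)). Then either x ∈ S and x ∉ C, A; or x ∈ C ∩ S and x ∉ A. In each case x ∈ (A ∖ (A ∪ C)) ∪ ((A ∪ S) ∪ (C ∩ A)), so S ∩ ((A ∪ S) ∖ (S ∩ A)) ⊆ (A ∖ (A ∪ C)) ∪ ((A ∪ S) ∪ (C ∩ A)).

Only the reverse inclusion holds.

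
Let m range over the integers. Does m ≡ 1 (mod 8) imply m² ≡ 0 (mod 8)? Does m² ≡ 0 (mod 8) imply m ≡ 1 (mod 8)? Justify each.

(⇒) fails and (⇐) fails.

(⟹) This fails: take m = 1. Then 1 ≡ 1 (mod 8), but 1² = 1 ≡ 1 (mod 8), not 0.

(⟸) This fails: take m = 0. Then 0² = 0 ≡ 0 (mod 8), yet 0 ≡ 0 (mod 8), not 1.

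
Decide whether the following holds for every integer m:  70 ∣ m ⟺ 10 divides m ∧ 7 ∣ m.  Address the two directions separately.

(⇒) If 70 ∣ m, write m = 70q. Since 70 = 7·10, m = 10·(7q), so 10 ∣ m; and since 70 = 10·7, m = 7·(10q), so 7 ∣ m.

(⇐) Suppose 10 ∣ m and 7 ∣ m. Any common multiple of 10 and 7 is a multiple of their lcm; here gcd(10, 7) = 1, so lcm(10, 7) = 10·7 = 70, so 70 ∣ m.

The biconditional holds.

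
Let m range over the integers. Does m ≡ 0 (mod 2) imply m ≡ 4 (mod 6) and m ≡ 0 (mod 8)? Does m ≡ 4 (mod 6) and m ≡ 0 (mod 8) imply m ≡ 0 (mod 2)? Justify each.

Only the reverse direction holds.

Forward direction. This fails: m = 0 gives 0 ≡ 0 (mod 2) but 0 ≡ 0 (mod 6), so the conjunction on the right does not hold.

Converse. If m ≡ 4 (mod 6) and m ≡ 0 (mod 8), then by the Chinese remainder theorem m ≡ 16 (mod 24). Since 16 ≡ 0 (mod 2) and 2 ∣ 24, we get m ≡ 0 (mod 2).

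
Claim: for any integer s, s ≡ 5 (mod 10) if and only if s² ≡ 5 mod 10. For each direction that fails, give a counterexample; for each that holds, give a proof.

Both directions hold.

(⟹) Suppose s ≡ 5 (mod 10). Write s = 10j + 5. Then (10j + 5)² = 100j² + 100j + 25 = 10(10j² + 10j + 2) + 5, so s² ≡ 5 (mod 10).

(⟸) Conversely, suppose s² ≡ 5 (mod 10). The only residue r in {0, …, 9} with r² ≡ 5 (mod 10) is r = 5, so s ≡ 5 (mod 10).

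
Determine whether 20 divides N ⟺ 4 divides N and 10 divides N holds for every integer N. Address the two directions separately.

Equivalent; both directions hold.

[⇒] If 20 ∣ N, write N = 20q. Since 20 = 5·4, N = 4·(5q), so 4 ∣ N; and since 20 = 2·10, N = 10·(2q), so 10 ∣ N.

[⇐] Suppose 4 ∣ N and 10 ∣ N. Any common multiple of 4 and 10 is a multiple of their lcm; here lcm(4, 10) = 4·10/gcd(4, 10) = 40/2 = 20, so 20 ∣ N.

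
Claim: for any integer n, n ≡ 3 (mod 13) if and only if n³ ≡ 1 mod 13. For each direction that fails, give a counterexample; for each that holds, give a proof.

(⟹) Suppose n ≡ 3 (mod 13). Write n = 13j + 3. Then (13j + 3)³ = 2197j³ + 1521j² + 351j + 27 = 13(169j³ + 117j² + 27j + 2) + 1, so n³ ≡ 1 (mod 13).

(⟸) This fails: take n = 1. Then 1³ = 1 ≡ 1 (mod 13), yet 1 ≡ 1 (mod 13), not 3.

Not equivalent: only (⇒) holds.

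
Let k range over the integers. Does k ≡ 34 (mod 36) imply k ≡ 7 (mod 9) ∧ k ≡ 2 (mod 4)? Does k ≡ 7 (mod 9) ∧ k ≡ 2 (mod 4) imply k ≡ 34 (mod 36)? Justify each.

Equivalent; both directions hold.

[⇐] If k ≡ 7 (mod 9) and k ≡ 2 (mod 4), then by the Chinese remainder theorem k ≡ 34 (mod 36). This is exactly k ≡ 34 (mod 36).

[⇒] Suppose k ≡ 34 (mod 36); write k = 36j + 34. Since 9 ∣ 36, reducing mod 9 gives k ≡ 34 ≡ 7 (mod 9); since 4 ∣ 36, reducing mod 4 gives k ≡ 34 ≡ 2 (mod 4).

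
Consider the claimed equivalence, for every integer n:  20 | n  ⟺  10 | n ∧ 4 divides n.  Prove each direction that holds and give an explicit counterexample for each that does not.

(→) If 20 ∣ n, write n = 20q. Since 20 = 2·10, n = 10·(2q), so 10 ∣ n; and since 20 = 5·4, n = 4·(5q), so 4 ∣ n.

(←) Suppose 10 ∣ n and 4 ∣ n. Any common multiple of 10 and 4 is a multiple of their lcm; here lcm(10, 4) = 10·4/gcd(10, 4) = 40/2 = 20, so 20 ∣ n.

Both implications hold.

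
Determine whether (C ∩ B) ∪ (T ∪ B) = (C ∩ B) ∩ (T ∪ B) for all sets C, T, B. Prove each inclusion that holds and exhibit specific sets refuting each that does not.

Only the reverse inclusion holds.

(⊆) This inclusion fails. Take C = ∅, T = {1}, B = ∅; then 1 ∈ (C ∩ B) ∪ (T ∪ B) but 1 ∉ (C ∩ B) ∩ (T ∪ B).

(⊇) Let x ∈ (C ∩ B) ∩ (T ∪ B). Then either x ∈ C ∩ B and x ∉ T; or x ∈ C ∩ T ∩ B. In each case x ∈ (C ∩ B) ∪ (T ∪ B), so (C ∩ B) ∩ (T ∪ B) ⊆ (C ∩ B) ∪ (T ∪ B).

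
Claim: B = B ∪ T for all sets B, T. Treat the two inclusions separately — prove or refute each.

Forward inclusion. Let x ∈ B. Then either x ∈ B and x ∉ T; or x ∈ B ∩ T. In each case x ∈ B ∪ T, so B ⊆ B ∪ T.

Reverse inclusion. This inclusion fails. Take B = ∅, T = {1}; then 1 ∈ B ∪ T but 1 ∉ B.

The sets are not equal: only the forward inclusion holds.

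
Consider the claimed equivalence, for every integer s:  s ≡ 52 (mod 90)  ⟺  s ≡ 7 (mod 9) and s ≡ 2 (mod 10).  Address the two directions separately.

(⟹) Suppose s ≡ 52 (mod 90); write s = 90j + 52. Since 9 ∣ 90, reducing mod 9 gives s ≡ 52 ≡ 7 (mod 9); since 10 ∣ 90, reducing mod 10 gives s ≡ 52 ≡ 2 (mod 10).

(⟸) Conversely, if s ≡ 7 (mod 9) and s ≡ 2 (mod 10), then by the Chinese remainder theorem s ≡ 52 (mod 90). This is exactly s ≡ 52 (mod 90).

Equivalent; both directions hold.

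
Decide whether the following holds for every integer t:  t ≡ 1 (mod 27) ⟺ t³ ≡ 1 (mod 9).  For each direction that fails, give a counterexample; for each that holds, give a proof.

Only the forward implication holds.

(⟹) Suppose t ≡ 1 (mod 27). Then t³ ≡ 1³ = 1 (mod 27), and since 9 ∣ 27, also t³ ≡ 1 (mod 9).

(⟸) This fails: take t = 4. Then 4³ = 64 ≡ 1 (mod 9), yet 4 ≡ 4 (mod 27), not 1.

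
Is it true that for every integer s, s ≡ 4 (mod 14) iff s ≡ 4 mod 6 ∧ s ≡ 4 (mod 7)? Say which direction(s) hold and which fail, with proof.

The forward direction fails; the converse holds.

[⇒] This fails: s = 32 gives 32 ≡ 4 (mod 14) but 32 ≡ 2 (mod 6), so the conjunction on the right does not hold.

[⇐] Conversely, if s ≡ 4 (mod 6) and s ≡ 4 (mod 7), then by the Chinese remainder theorem s ≡ 4 (mod 42). Since 4 ≡ 4 (mod 14) and 14 ∣ 42, we get s ≡ 4 (mod 14).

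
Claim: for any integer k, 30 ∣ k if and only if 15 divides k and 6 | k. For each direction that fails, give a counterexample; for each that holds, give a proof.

Forward direction. If 30 ∣ k, write k = 30q. Since 30 = 2·15, k = 15·(2q), so 15 ∣ k; and since 30 = 5·6, k = 6·(5q), so 6 ∣ k.

Converse. Suppose 15 ∣ k and 6 ∣ k. Any common multiple of 15 and 6 is a multiple of their lcm; here lcm(15, 6) = 15·6/gcd(15, 6) = 90/3 = 30, so 30 ∣ k.

Both directions hold.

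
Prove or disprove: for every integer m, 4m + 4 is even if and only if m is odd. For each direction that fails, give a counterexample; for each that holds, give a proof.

(⟹) This fails: take m = 4. Then 4m + 4 = 20, which is even, yet m = 4 is even, not odd.

(⟸) Suppose m is odd. Since 4 is even, 4m is even for every m, so 4m + 4 has the same parity as 4, which is even. Hence 4m + 4 is even.

(⇒) fails; (⇐) holds.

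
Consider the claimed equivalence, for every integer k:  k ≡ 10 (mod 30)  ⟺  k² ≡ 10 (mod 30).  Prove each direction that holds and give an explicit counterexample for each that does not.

The forward direction holds; the converse fails.

(→) Suppose k ≡ 10 (mod 30). Write k = 30j + 10. Then (30j + 10)² = 900j² + 600j + 100 = 30(30j² + 20j + 3) + 10, so k² ≡ 10 (mod 30).

(←) This fails: take k = 20. Then 20² = 400 ≡ 10 (mod 30), yet 20 ≡ 20 (mod 30), not 10.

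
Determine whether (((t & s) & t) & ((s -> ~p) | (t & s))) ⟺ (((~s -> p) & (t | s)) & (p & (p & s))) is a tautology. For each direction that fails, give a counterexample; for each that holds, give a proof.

(⟹) This fails. Under s = T, t = T, p = F, the left side is true but the right side is false.

(⟸) This fails. Under s = T, t = F, p = T, the left side is false but the right side is true.

Neither direction holds.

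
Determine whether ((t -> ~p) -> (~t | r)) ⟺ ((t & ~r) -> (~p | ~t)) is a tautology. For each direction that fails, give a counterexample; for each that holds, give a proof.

(⇒) This fails. Under p = T, r = F, t = T, the left side is true but the right side is false.

(⇐) This fails. Under p = F, r = F, t = T, the left side is false but the right side is true.

Both directions fail.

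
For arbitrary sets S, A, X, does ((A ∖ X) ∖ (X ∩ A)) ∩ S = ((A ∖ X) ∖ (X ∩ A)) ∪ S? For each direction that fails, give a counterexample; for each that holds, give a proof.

(⟸) This inclusion fails. Take S = {1}, A = ∅, X = ∅; then 1 ∈ ((A ∖ X) ∖ (X ∩ A)) ∪ S but 1 ∉ ((A ∖ X) ∖ (X ∩ A)) ∩ S.

(⟹) Let x ∈ ((A ∖ X) ∖ (X ∩ A)) ∩ S. Then x ∈ S ∩ A and x ∉ X, from which x ∈ ((A ∖ X) ∖ (X ∩ A)) ∪ S.

The sets are not equal: only the forward inclusion holds.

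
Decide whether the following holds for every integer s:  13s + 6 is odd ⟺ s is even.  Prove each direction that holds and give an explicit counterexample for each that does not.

(⇒) This fails: s = 1 gives 13s + 6 = 19, which is odd, but 1 is odd, not even.

(⇐) This also fails: s = 4 is even, but 13s + 6 = 58 is even, not odd.

Neither direction holds.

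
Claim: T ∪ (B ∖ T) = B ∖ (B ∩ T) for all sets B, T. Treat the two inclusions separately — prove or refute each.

Forward inclusion. This inclusion fails. Take B = ∅, T = {1}; then 1 ∈ T ∪ (B ∖ T) but 1 ∉ B ∖ (B ∩ T).

Reverse inclusion. Let x ∈ B ∖ (B ∩ T). Then x ∈ B and x ∉ T, from which x ∈ T ∪ (B ∖ T).

The sets are not equal: only the reverse inclusion holds.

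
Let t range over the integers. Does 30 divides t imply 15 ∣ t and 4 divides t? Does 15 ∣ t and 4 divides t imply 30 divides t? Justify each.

[⇐] Suppose 15 ∣ t and 4 ∣ t. Any common multiple of 15 and 4 is a multiple of their lcm; here gcd(15, 4) = 1, so lcm(15, 4) = 15·4 = 60, so 60 ∣ t. Since 30 ∣ 60, it follows that 30 ∣ t.

[⇒] This fails: take t = 30. Certainly 30 ∣ 30, but 4 ∤ 30.

Only the converse holds.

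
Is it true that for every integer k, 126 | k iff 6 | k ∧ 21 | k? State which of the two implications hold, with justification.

Only the forward implication holds.

(⇒) If 126 ∣ k, write k = 126q. Since 126 = 21·6, k = 6·(21q), so 6 ∣ k; and since 126 = 6·21, k = 21·(6q), so 21 ∣ k.

(⇐) This fails: take k = 42. Both 6 ∣ 42 and 21 ∣ 42, yet 42 is not a multiple of 126 (since 42 = 0·126 + 42), so 126 ∤ 42.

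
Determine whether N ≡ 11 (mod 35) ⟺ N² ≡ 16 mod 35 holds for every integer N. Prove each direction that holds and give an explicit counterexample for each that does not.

(⇒) Suppose N ≡ 11 (mod 35). Write N = 35j + 11. Then (35j + 11)² = 1225j² + 770j + 121 = 35(35j² + 22j + 3) + 16, so N² ≡ 16 (mod 35).

(⇐) This fails: take N = 4. Then 4² = 16 ≡ 16 (mod 35), yet 4 ≡ 4 (mod 35), not 11.

Only the forward direction holds.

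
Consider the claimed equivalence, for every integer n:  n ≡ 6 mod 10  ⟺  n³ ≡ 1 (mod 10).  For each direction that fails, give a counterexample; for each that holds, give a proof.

Forward direction. This fails: take n = 6. Then 6 ≡ 6 (mod 10), but 6³ = 216 ≡ 6 (mod 10), not 1.

Converse. This fails: take n = 1. Then 1³ = 1 ≡ 1 (mod 10), yet 1 ≡ 1 (mod 10), not 6.

Neither direction holds.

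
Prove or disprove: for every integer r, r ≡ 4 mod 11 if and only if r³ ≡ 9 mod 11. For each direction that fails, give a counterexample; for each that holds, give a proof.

[⇒] Suppose r ≡ 4 mod 11. Write r = 11j + 4. Then (11j + 4)³ = 1331j³ + 1452j² + 528j + 64 = 11(121j³ + 132j² + 48j + 5) + 9, so r³ ≡ 9 (mod 11).

[⇐] Conversely, suppose r³ ≡ 9 (mod 11). The only residue r in {0, …, 10} with r³ ≡ 9 (mod 11) is r = 4, so r ≡ 4 (mod 11).

Both directions hold.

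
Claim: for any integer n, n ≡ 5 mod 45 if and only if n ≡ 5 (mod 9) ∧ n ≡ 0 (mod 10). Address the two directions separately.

Forward direction. This fails: n = 5 gives 5 ≡ 5 (mod 45) but 5 ≡ 5 (mod 10), so the conjunction on the right does not hold.

Converse. If n ≡ 5 (mod 9) and n ≡ 0 (mod 10), then by the Chinese remainder theorem n ≡ 50 (mod 90). Since 50 ≡ 5 (mod 45) and 45 ∣ 90, we get n ≡ 5 (mod 45).

Only the reverse direction holds.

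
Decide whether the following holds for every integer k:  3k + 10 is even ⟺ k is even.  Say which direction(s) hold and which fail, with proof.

Both directions hold; the statement is true.

(⇒) Suppose 3k + 10 is even. Since 3 is odd, 3k and k have the same parity, so 3k + 10 ≡ k + 10 (mod 2). As 10 is even, 3k + 10 is even exactly when k is even. Thus k is even.

(⇐) Conversely, suppose k is even; write k = 2j. Then 3k + 10 = 3·(2j) + 10 = 2·3j + 10, which is even.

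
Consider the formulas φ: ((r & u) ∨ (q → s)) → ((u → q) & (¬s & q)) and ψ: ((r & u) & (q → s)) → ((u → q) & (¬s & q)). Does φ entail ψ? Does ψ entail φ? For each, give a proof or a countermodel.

Only the forward direction holds.

[⇒] Assume the antecedent. If r is true, the antecedent forces (r = T, q = T, s = F, u = F) or (r = T, q = T, s = F, u = T), and the consequent holds there. If r is false, the consequent reduces to true regardless of the other variables. Either way the consequent holds.

[⇐] This fails. Under r = F, q = F, s = F, u = F, the left side is false but the right side is true.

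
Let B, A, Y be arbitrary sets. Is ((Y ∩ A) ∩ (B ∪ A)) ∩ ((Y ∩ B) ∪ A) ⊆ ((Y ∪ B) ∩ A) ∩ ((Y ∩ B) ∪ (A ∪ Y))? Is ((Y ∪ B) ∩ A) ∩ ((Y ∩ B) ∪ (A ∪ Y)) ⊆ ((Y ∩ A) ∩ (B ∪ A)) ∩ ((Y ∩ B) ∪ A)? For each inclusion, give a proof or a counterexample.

Only the forward inclusion holds.

Reverse inclusion. This inclusion fails. Take B = {1}, A = {1}, Y = ∅; then 1 ∈ ((Y ∪ B) ∩ A) ∩ ((Y ∩ B) ∪ (A ∪ Y)) but 1 ∉ ((Y ∩ A) ∩ (B ∪ A)) ∩ ((Y ∩ B) ∪ A).

Forward inclusion. Let x ∈ ((Y ∩ A) ∩ (B ∪ A)) ∩ ((Y ∩ B) ∪ A). Then either x ∈ A ∩ Y and x ∉ B; or x ∈ B ∩ A ∩ Y. In each case x ∈ ((Y ∪ B) ∩ A) ∩ ((Y ∩ B) ∪ (A ∪ Y)), so ((Y ∩ A) ∩ (B ∪ A)) ∩ ((Y ∩ B) ∪ A) ⊆ ((Y ∪ B) ∩ A) ∩ ((Y ∩ B) ∪ (A ∪ Y)).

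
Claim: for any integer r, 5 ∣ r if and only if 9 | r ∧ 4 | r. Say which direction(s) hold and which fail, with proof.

(→) This fails: take r = 5. Certainly 5 ∣ 5, but 9 ∤ 5.

(←) This fails: take r = 36. Both 9 ∣ 36 and 4 ∣ 36, yet 36 is not a multiple of 5 (since 36 = 7·5 + 1), so 5 ∤ 36.

Both directions fail.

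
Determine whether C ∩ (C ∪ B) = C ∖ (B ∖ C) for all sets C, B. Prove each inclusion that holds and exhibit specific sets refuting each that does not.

Forward inclusion. Let x ∈ C ∩ (C ∪ B). Then either x ∈ C and x ∉ B; or x ∈ C ∩ B. In each case x ∈ C ∖ (B ∖ C), so C ∩ (C ∪ B) ⊆ C ∖ (B ∖ C).

Reverse inclusion. Let x ∈ C ∖ (B ∖ C). Then either x ∈ C and x ∉ B; or x ∈ C ∩ B. In each case x ∈ C ∩ (C ∪ B), so C ∖ (B ∖ C) ⊆ C ∩ (C ∪ B).

Both inclusions hold.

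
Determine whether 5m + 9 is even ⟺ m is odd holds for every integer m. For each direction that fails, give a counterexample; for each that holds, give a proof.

The biconditional holds.

(→) Suppose 5m + 9 is even. Since 5 is odd, 5m and m have the same parity, so 5m + 9 ≡ m + 9 (mod 2). As 9 is odd, 5m + 9 is even exactly when m is odd. Thus m is odd.

(←) Conversely, suppose m is odd; write m = 2j + 1. Then 5m + 9 = 5·(2j + 1) + 9 = 2·5j + 14, which is even.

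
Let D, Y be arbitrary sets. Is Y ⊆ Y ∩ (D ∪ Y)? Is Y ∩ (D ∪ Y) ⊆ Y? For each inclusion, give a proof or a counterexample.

(⊆) Let x ∈ Y. Then either x ∈ Y and x ∉ D; or x ∈ D ∩ Y. In each case x ∈ Y ∩ (D ∪ Y), so Y ⊆ Y ∩ (D ∪ Y).

(⊇) Let x ∈ Y ∩ (D ∪ Y). Then either x ∈ Y and x ∉ D; or x ∈ D ∩ Y. In each case x ∈ Y, so Y ∩ (D ∪ Y) ⊆ Y.

Both inclusions hold.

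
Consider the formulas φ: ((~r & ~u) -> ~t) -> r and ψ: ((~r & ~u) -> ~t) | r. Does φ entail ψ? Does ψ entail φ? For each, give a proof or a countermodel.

Both directions fail.

(⟹) This fails. Under t = T, r = F, u = F, the left side is true but the right side is false.

(⟸) This fails. Under t = F, r = F, u = F, the left side is false but the right side is true.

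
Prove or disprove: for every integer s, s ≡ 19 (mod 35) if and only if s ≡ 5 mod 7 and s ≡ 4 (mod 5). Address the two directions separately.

(→) Suppose s ≡ 19 (mod 35); write s = 35j + 19. Since 7 ∣ 35, reducing mod 7 gives s ≡ 19 ≡ 5 (mod 7); since 5 ∣ 35, reducing mod 5 gives s ≡ 19 ≡ 4 (mod 5).

(←) Conversely, if s ≡ 5 (mod 7) and s ≡ 4 (mod 5), then by the Chinese remainder theorem s ≡ 19 (mod 35). This is exactly s ≡ 19 (mod 35).

Both implications hold.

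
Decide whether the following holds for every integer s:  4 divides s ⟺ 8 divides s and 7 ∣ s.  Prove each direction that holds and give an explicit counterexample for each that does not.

(⟹) This fails: take s = 4. Certainly 4 ∣ 4, but 8 ∤ 4.

(⟸) Suppose 8 ∣ s and 7 ∣ s. Any common multiple of 8 and 7 is a multiple of their lcm; here gcd(8, 7) = 1, so lcm(8, 7) = 8·7 = 56, so 56 ∣ s. Since 4 ∣ 56, it follows that 4 ∣ s.

The forward direction fails; the converse holds.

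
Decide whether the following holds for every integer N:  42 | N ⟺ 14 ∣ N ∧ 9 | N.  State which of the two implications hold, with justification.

(⟸) Suppose 14 ∣ N and 9 ∣ N. Any common multiple of 14 and 9 is a multiple of their lcm; here gcd(14, 9) = 1, so lcm(14, 9) = 14·9 = 126, so 126 ∣ N. Since 42 ∣ 126, it follows that 42 ∣ N.

(⟹) This fails: take N = 42. Certainly 42 ∣ 42, but 9 ∤ 42.

(⇒) fails; (⇐) holds.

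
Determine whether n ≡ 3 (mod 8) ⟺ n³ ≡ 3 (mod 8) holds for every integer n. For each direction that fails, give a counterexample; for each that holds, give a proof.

Both directions hold.

(→) Suppose n ≡ 3 (mod 8). Write n = 8j + 3. Then (8j + 3)³ = 512j³ + 576j² + 216j + 27 = 8(64j³ + 72j² + 27j + 3) + 3, so n³ ≡ 3 (mod 8).

(←) For the converse, argue contrapositively. If n ≢ 3 (mod 8), then n is congruent to one of 0, 1, 2, 4, 5, 6, 7 modulo 8, and these give n³ ≡ 0, 1, 0, 0, 5, 0, 7 respectively — never 3.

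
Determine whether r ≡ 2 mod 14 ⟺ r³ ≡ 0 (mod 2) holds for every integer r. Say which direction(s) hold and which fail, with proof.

Only the forward direction holds.

[⇐] This fails: take r = 0. Then 0³ = 0 ≡ 0 (mod 2), yet 0 ≡ 0 (mod 14), not 2.

[⇒] Suppose r ≡ 2 (mod 14). Then r³ ≡ 2³ = 8 (mod 14), and since 2 ∣ 14, also r³ ≡ 0 (mod 2).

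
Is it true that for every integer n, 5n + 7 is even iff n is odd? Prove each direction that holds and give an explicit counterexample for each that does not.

Equivalent; both directions hold.

[⇐] Suppose n is odd; write n = 2j + 1. Then 5n + 7 = 5·(2j + 1) + 7 = 2·5j + 12, which is even.

[⇒] Suppose 5n + 7 is even. Since 5 is odd, 5n and n have the same parity, so 5n + 7 ≡ n + 7 (mod 2). As 7 is odd, 5n + 7 is even exactly when n is odd. Thus n is odd.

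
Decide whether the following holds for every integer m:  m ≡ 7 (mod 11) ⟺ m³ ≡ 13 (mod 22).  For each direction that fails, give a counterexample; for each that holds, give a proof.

(⟸) The residues r modulo 22 with r³ ≡ 13 (mod 22) are exactly {7}, and each is ≡ 7 (mod 11).

(⟹) This fails: take m = 18. Then 18 ≡ 7 (mod 11), but 18³ = 5832 ≡ 2 (mod 22), not 13.

The forward direction fails; the converse holds.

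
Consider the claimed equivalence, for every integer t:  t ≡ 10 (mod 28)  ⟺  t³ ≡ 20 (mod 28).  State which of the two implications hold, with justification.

(←) This fails: take t = 6. Then 6³ = 216 ≡ 20 (mod 28), yet 6 ≡ 6 (mod 28), not 10.

(→) Suppose t ≡ 10 (mod 28). Write t = 28j + 10. Then (28j + 10)³ = 21952j³ + 23520j² + 8400j + 1000 = 28(784j³ + 840j² + 300j + 35) + 20, so t³ ≡ 20 (mod 28).

Not equivalent: only (⇒) holds.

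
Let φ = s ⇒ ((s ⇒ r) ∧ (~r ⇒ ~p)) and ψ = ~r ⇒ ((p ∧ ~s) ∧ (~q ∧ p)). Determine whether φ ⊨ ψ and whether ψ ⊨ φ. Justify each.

Not equivalent: only (⇐) holds.

(→) This fails. Under s = F, r = F, p = F, q = F, the left side is true but the right side is false.

(←) Assume the antecedent. If r is true, s ⇒ ((s ⇒ r) ∧ (~r ⇒ ~p)) reduces to true regardless of the other variables. If r is false, the antecedent forces (s = F, r = F, p = T, q = F), and s ⇒ ((s ⇒ r) ∧ (~r ⇒ ~p)) holds there. Either way s ⇒ ((s ⇒ r) ∧ (~r ⇒ ~p)) holds.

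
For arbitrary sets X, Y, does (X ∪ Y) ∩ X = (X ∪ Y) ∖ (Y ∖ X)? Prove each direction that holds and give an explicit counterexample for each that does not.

(⊇) Let x ∈ (X ∪ Y) ∖ (Y ∖ X). Then either x ∈ X and x ∉ Y; or x ∈ X ∩ Y. In each case x ∈ (X ∪ Y) ∩ X, so (X ∪ Y) ∖ (Y ∖ X) ⊆ (X ∪ Y) ∩ X.

(⊆) Let x ∈ (X ∪ Y) ∩ X. Then either x ∈ X and x ∉ Y; or x ∈ X ∩ Y. In each case x ∈ (X ∪ Y) ∖ (Y ∖ X), so (X ∪ Y) ∩ X ⊆ (X ∪ Y) ∖ (Y ∖ X).

Both inclusions hold.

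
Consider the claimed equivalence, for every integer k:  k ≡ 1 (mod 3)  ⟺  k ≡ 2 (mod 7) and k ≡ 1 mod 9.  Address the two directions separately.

(→) This fails: k = 1 gives 1 ≡ 1 (mod 3) but 1 ≡ 1 (mod 7), so the conjunction on the right does not hold.

(←) Conversely, if k ≡ 2 (mod 7) and k ≡ 1 (mod 9), then by the Chinese remainder theorem k ≡ 37 (mod 63). Since 37 ≡ 1 (mod 3) and 3 ∣ 63, we get k ≡ 1 (mod 3).

Only the converse holds.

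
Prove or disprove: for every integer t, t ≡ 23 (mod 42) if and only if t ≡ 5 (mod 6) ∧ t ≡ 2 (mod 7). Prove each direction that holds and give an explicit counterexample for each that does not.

(⟹) Suppose t ≡ 23 (mod 42); write t = 42j + 23. Since 6 ∣ 42, reducing mod 6 gives t ≡ 23 ≡ 5 (mod 6); since 7 ∣ 42, reducing mod 7 gives t ≡ 23 ≡ 2 (mod 7).

(⟸) Conversely, if t ≡ 5 (mod 6) and t ≡ 2 (mod 7), then by the Chinese remainder theorem t ≡ 23 (mod 42). This is exactly t ≡ 23 (mod 42).

Both directions hold; the statement is true.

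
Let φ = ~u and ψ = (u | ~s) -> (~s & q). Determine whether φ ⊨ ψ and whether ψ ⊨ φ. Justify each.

(⇒) This fails. Under q = F, s = F, u = F, the left side is true but the right side is false.

(⇐) This fails. Under q = T, s = F, u = T, the left side is false but the right side is true.

Neither implication holds.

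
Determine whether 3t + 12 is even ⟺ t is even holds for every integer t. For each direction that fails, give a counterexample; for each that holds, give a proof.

(→) Suppose 3t + 12 is even. Since 3 is odd, 3t and t have the same parity, so 3t + 12 ≡ t + 12 (mod 2). As 12 is even, 3t + 12 is even exactly when t is even. Thus t is even.

(←) Conversely, suppose t is even; write t = 2j. Then 3t + 12 = 3·(2j) + 12 = 2·3j + 12, which is even.

Equivalent; both directions hold.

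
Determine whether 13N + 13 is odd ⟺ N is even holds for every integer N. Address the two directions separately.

(⟹) Suppose 13N + 13 is odd. Since 13 is odd, 13N and N have the same parity, so 13N + 13 ≡ N + 13 (mod 2). As 13 is odd, 13N + 13 is odd exactly when N is even. Thus N is even.

(⟸) Conversely, suppose N is even; write N = 2j. Then 13N + 13 = 13·(2j) + 13 = 2·13j + 13, which is odd.

Equivalent; both directions hold.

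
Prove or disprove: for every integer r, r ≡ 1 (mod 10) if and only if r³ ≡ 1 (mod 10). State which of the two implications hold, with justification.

(⟸) For the converse, argue contrapositively. If r ≢ 1 (mod 10), then r is congruent to one of 0, 2, 3, 4, 5, 6, 7, 8, 9 modulo 10, and these give r³ ≡ 0, 8, 7, 4, 5, 6, 3, 2, 9 respectively — never 1.

(⟹) Suppose r ≡ 1 (mod 10). Write r = 10j + 1. Then (10j + 1)³ = 1000j³ + 300j² + 30j + 1 = 10(100j³ + 30j² + 3j) + 1, so r³ ≡ 1 (mod 10).

Both implications hold.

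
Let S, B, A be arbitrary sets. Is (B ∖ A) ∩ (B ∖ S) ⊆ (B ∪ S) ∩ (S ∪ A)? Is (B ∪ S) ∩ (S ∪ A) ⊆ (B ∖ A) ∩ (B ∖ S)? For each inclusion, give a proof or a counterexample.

Forward inclusion. This inclusion fails. Take S = ∅, B = {1}, A = ∅; then 1 ∈ (B ∖ A) ∩ (B ∖ S) but 1 ∉ (B ∪ S) ∩ (S ∪ A).

Reverse inclusion. This inclusion fails. Take S = {1}, B = ∅, A = ∅; then 1 ∈ (B ∪ S) ∩ (S ∪ A) but 1 ∉ (B ∖ A) ∩ (B ∖ S).

Neither inclusion holds.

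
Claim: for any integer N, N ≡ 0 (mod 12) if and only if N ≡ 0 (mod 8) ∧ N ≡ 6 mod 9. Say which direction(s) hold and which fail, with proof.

(→) This fails: N = 0 gives 0 ≡ 0 (mod 12) but 0 ≡ 0 (mod 9), so the conjunction on the right does not hold.

(←) Conversely, if N ≡ 0 (mod 8) and N ≡ 6 (mod 9), then by the Chinese remainder theorem N ≡ 24 (mod 72). Since 24 ≡ 0 (mod 12) and 12 ∣ 72, we get N ≡ 0 (mod 12).

Only the reverse direction holds.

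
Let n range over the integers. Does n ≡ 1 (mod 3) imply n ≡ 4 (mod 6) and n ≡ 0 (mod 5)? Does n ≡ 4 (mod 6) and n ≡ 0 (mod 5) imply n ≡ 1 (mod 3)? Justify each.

(⟹) This fails: n = 1 gives 1 ≡ 1 (mod 3) but 1 ≡ 1 (mod 6), so the conjunction on the right does not hold.

(⟸) Conversely, if n ≡ 4 (mod 6) and n ≡ 0 (mod 5), then by the Chinese remainder theorem n ≡ 10 (mod 30). Since 10 ≡ 1 (mod 3) and 3 ∣ 30, we get n ≡ 1 (mod 3).

The forward direction fails; the converse holds.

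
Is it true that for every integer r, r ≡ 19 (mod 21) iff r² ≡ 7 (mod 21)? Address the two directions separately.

[⇒] This fails: take r = 19. Then 19 ≡ 19 (mod 21), but 19² = 361 ≡ 4 (mod 21), not 7.

[⇐] This fails: take r = 7. Then 7² = 49 ≡ 7 (mod 21), yet 7 ≡ 7 (mod 21), not 19.

(⇒) fails and (⇐) fails.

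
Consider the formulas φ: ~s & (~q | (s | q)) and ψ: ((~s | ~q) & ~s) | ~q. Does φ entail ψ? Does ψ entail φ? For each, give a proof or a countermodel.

Only the forward direction holds.

(→) Assume the antecedent. If s is true, the antecedent cannot hold. If s is false, ((~s | ~q) & ~s) | ~q reduces to true regardless of the other variables. Either way ((~s | ~q) & ~s) | ~q holds.

(←) This fails. Under s = T, q = F, the left side is false but the right side is true.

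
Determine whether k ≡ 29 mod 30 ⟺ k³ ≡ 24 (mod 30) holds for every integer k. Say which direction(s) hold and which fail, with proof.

Neither implication holds.

Forward direction. This fails: take k = 29. Then 29 ≡ 29 (mod 30), but 29³ = 24389 ≡ 29 (mod 30), not 24.

Converse. This fails: take k = 24. Then 24³ = 13824 ≡ 24 (mod 30), yet 24 ≡ 24 (mod 30), not 29.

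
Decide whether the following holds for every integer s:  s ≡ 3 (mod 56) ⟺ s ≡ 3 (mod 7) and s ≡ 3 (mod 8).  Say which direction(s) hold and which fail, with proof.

(←) If s ≡ 3 (mod 7) and s ≡ 3 (mod 8), then by the Chinese remainder theorem s ≡ 3 (mod 56). This is exactly s ≡ 3 (mod 56).

(→) Suppose s ≡ 3 (mod 56); write s = 56j + 3. Since 7 ∣ 56, reducing mod 7 gives s ≡ 3 (mod 7); since 8 ∣ 56, reducing mod 8 gives s ≡ 3 (mod 8).

The biconditional holds.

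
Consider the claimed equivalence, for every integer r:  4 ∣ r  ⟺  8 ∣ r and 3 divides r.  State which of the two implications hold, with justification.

(⇒) fails; (⇐) holds.

(⇐) Suppose 8 ∣ r and 3 ∣ r. Any common multiple of 8 and 3 is a multiple of their lcm; here gcd(8, 3) = 1, so lcm(8, 3) = 8·3 = 24, so 24 ∣ r. Since 4 ∣ 24, it follows that 4 ∣ r.

(⇒) This fails: take r = 4. Certainly 4 ∣ 4, but 8 ∤ 4.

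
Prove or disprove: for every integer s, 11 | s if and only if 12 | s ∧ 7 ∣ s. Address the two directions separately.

Neither implication holds.

Forward direction. This fails: take s = 11. Certainly 11 ∣ 11, but 12 ∤ 11.

Converse. This fails: take s = 84. Both 12 ∣ 84 and 7 ∣ 84, yet 84 is not a multiple of 11 (since 84 = 7·11 + 7), so 11 ∤ 84.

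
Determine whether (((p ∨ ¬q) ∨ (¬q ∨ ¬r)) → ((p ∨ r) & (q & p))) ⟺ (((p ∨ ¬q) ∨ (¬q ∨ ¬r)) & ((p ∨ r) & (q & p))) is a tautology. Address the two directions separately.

(⇒) fails; (⇐) holds.

[⇒] This fails. Under p = F, r = T, q = T, the left side is true but the right side is false.

[⇐] Assume the antecedent. If p is true, the antecedent forces (p = T, r = F, q = T) or (p = T, r = T, q = T), and the consequent holds there. If p is false, the antecedent cannot hold. Either way the consequent holds.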